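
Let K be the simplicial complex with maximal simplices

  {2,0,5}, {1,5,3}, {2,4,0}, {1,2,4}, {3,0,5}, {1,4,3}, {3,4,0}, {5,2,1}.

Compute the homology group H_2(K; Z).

K has 6 vertices, 12 edges, 8 triangles.
rank ∂_2 = 7, rank ∂_3 = 0 ⇒ b_2 = 8 − 7 − 0 = 1. So H_2 ≅ Z.

H_2 = Z.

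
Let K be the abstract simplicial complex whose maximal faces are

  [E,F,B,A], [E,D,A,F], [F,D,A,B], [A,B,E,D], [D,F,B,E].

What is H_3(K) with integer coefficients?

Take the total order A < B < D < E < F on the vertex set. Then K (dimension 3) consists of the simplices:

  0-simplices (5): A, B, D, E, F
  1-simplices (10): AB, AD, AE, AF, BD, BE, BF, DE, DF, EF
  2-simplices (10): ABD, ABE, ABF, ADE, ADF, AEF, BDE, BDF, BEF, DEF
  3-simplices (5): ABDE, ABDF, ABEF, ADEF, BDEF

giving chain groups C_0 ≅ Z^5, C_1 ≅ Z^10, C_2 ≅ Z^10, C_3 ≅ Z^5.

∂_1: C_1 → C_0 is given by ∂[p,q] = [q] − [p]. For instance
  ∂BD = D − B.
The 5×10 boundary matrix has rank 4 and Smith normal form diag(1,1,1,1).

The boundary map ∂_2: C_2 → C_1 maps a triangle to the signed sum of its edges. For instance
  ∂DEF = EF − DF + DE,
  ∂ABD = BD − AD + AB.
As a 10×10 matrix over Z this has rank 6, with invariant factors (1,1,1,1,1,1).

Boundary ∂_3: C_3 → C_2 sends each 3-simplex σ to the alternating sum Σ_i (−1)^i (σ with its i-th vertex removed). For instance
  ∂ABDF = BDF − ADF + ABF − ABD,
  ∂ABDE = BDE − ADE + ABE − ABD.
As a 10×5 matrix over Z this has rank 4, with invariant factors (1,1,1,1).

Now H_k = ker ∂_k / im ∂_{k+1}, so:

  H_3: rank ker ∂_3 − rank ∂_4 = (5 − 4) − 0 = 1, and there is no ∂_4, so H_3 ≅ Z.

H_3 = Z.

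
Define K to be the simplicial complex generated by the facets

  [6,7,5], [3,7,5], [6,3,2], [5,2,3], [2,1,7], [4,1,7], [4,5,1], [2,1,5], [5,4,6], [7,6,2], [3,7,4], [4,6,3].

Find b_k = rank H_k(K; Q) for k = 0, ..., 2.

Take the total order 1 < 2 < 3 < 4 < 5 < 6 < 7 on the vertex set. Then K (dimension 2) consists of the simplices:

  0-simplices (7): [1], [2], [3], [4], [5], [6], [7]
  1-simplices (18): [1,2], [1,4], [1,5], [1,7], [2,3], [2,5], [2,6], [2,7], [3,4], [3,5], [3,6], [3,7], [4,5], [4,6], [4,7], [5,6], [5,7], [6,7]
  2-simplices (12): [1,2,5], [1,2,7], [1,4,5], [1,4,7], [2,3,5], [2,3,6], [2,6,7], [3,4,6], [3,4,7], [3,5,7], [4,5,6], [5,6,7]

giving chain groups C_0 ≅ Z^7, C_1 ≅ Z^18, C_2 ≅ Z^12.

∂_1: C_1 → C_0 maps an edge to its endpoints' difference, ∂[p,q] = q − p. For instance
  ∂[1,4] = [4] − [1].
As a 7×18 matrix over Z this has rank 6, with invariant factors (1,1,1,1,1,1).

The boundary map ∂_2: C_2 → C_1 sends each 2-simplex [p,q,r] to [q,r] − [p,r] + [p,q]. For instance
  ∂[2,3,5] = [3,5] − [2,5] + [2,3],
  ∂[3,4,7] = [4,7] − [3,7] + [3,4].
As a 18×12 matrix over Z this has rank 12, with invariant factors (1,1,1,1,1,1,1,1,1,1,1,2).

Computing H_k = (kernel of ∂_k) / (image of ∂_{k+1}):

  H_0: rank C_0 − rank ∂_1 = 7 − 6 = 1, and the invariant factors of ∂_1 are all 1, so H_0 = Z.
  H_1: rank ker ∂_1 − rank ∂_2 = (18 − 6) − 12 = 0, and ∂_2 has invariant factor 2 > 1, so H_1 = Z_2.
  H_2: rank ker ∂_2 − rank ∂_3 = (12 − 12) − 0 = 0, and there is no ∂_3, so H_2 = 0.

Hence the Betti numbers are b_0 = 1, b_1 = 0, b_2 = 0.

b_0 = 1, b_1 = 0, b_2 = 0.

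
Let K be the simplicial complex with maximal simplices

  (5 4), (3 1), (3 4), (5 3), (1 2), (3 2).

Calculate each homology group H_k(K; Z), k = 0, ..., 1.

H_0 ≅ Z,  H_1 ≅ Z^2.

Fix the vertex order 1 < 2 < 3 < 4 < 5 and write every simplex with vertices in increasing order. Then dim K = 1 and the simplices of K are:

  0-simplices (5): [1], [2], [3], [4], [5]
  1-simplices (6): [1,2], [1,3], [2,3], [3,4], [3,5], [4,5]

giving chain groups C_0 ≅ Z^5, C_1 ≅ Z^6.

Boundary ∂_1: C_1 → C_0 maps an edge to its endpoints' difference, ∂[p,q] = q − p. For instance
  ∂[3,5] = [5] − [3].
The resulting 5×6 matrix has rank 4, and its Smith normal form has invariant factors (1,1,1,1).

From H_k ≅ ker(∂_k) / im(∂_{k+1}) we obtain:

  H_0: rank C_0 − rank ∂_1 = 5 − 4 = 1, and the invariant factors of ∂_1 are all 1, so H_0 ≅ Z.
  H_1: rank ker ∂_1 − rank ∂_2 = (6 − 4) − 0 = 2, and there is no ∂_2, so H_1 ≅ Z^2.

(K is a triangulation of a wedge of 2 circles.)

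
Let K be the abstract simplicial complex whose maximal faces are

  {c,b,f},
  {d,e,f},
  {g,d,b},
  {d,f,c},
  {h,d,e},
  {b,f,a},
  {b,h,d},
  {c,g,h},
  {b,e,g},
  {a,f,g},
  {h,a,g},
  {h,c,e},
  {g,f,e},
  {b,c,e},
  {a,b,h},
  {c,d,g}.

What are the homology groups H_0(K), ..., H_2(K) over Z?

Fix the vertex order a < b < c < d < e < f < g < h and write every simplex with vertices in increasing order. Then dim K = 2 and the simplices of K are:

  0-simplices (8): a, b, c, d, e, f, g, h
  1-simplices (24): ab, af, ag, ah, bc, bd, be, bf, bg, bh, cd, ce, cf, cg, ch, de, df, dg, dh, ef, eg, eh, fg, gh
  2-simplices (16): abf, abh, afg, agh, bce, bcf, bdg, bdh, beg, cdf, cdg, ceh, cgh, def, deh, efg

so the chain groups are C_0 ≅ Z^8, C_1 ≅ Z^24, C_2 ≅ Z^16.

Boundary ∂_1: C_1 → C_0 maps an edge to its endpoints' difference, ∂[p,q] = q − p.
The resulting 8×24 matrix has rank 7, and its Smith normal form has invariant factors (1,1,1,1,1,1,1).

The boundary map ∂_2: C_2 → C_1 acts by ∂[p,q,r] = [q,r] − [p,r] + [p,q]. For instance
  ∂ceh = eh − ch + ce,
  ∂def = ef − df + de.
The resulting 24×16 matrix has rank 15, and its Smith normal form has invariant factors (1,1,1,1,1,1,1,1,1,1,1,1,1,1,1).

Now H_k = ker ∂_k / im ∂_{k+1}, so:

  H_0: rank C_0 − rank ∂_1 = 8 − 7 = 1, and the invariant factors of ∂_1 are all 1, so H_0 = Z.
  H_1: rank ker ∂_1 − rank ∂_2 = (24 − 7) − 15 = 2, and the invariant factors of ∂_2 are all 1, so H_1 = Z^2.
  H_2: rank ker ∂_2 − rank ∂_3 = (16 − 15) − 0 = 1, and there is no ∂_3, so H_2 = Z.

H_0 = Z,  H_1 = Z^2,  H_2 = Z.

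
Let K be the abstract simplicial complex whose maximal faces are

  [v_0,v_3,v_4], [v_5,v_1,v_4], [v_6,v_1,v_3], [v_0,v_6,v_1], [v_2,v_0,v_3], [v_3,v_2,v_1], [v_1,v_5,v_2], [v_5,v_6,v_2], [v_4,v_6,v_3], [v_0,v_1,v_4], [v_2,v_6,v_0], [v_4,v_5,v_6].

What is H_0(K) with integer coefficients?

H_0 = Z.

Fix the vertex order v_0 < v_1 < v_2 < v_3 < v_4 < v_5 < v_6 and write every simplex with vertices in increasing order. Then dim K = 2 and the simplices of K are:

  0-simplices (7): [v_0], [v_1], [v_2], [v_3], [v_4], [v_5], [v_6]
  1-simplices (18): (18 of them)
  2-simplices (12): (12 of them)

Hence C_0 ≅ Z^7, C_1 ≅ Z^18, C_2 ≅ Z^12.

Boundary ∂_1: C_1 → C_0 sends each edge [p,q] (with p < q) to q − p.
The 7×18 boundary matrix has rank 6 and Smith normal form diag(1,1,1,1,1,1).

The boundary map ∂_2: C_2 → C_1 sends each 2-simplex [p,q,r] to [q,r] − [p,r] + [p,q]. For instance
  ∂[v_1,v_3,v_6] = [v_3,v_6] − [v_1,v_6] + [v_1,v_3],
  ∂[v_1,v_2,v_3] = [v_2,v_3] − [v_1,v_3] + [v_1,v_2].
As a 18×12 matrix over Z this has rank 12, with invariant factors (1,1,1,1,1,1,1,1,1,1,1,2).

Computing H_k = (kernel of ∂_k) / (image of ∂_{k+1}):

  H_0: rank C_0 − rank ∂_1 = 7 − 6 = 1, and the invariant factors of ∂_1 are all 1, so H_0 ≅ Z.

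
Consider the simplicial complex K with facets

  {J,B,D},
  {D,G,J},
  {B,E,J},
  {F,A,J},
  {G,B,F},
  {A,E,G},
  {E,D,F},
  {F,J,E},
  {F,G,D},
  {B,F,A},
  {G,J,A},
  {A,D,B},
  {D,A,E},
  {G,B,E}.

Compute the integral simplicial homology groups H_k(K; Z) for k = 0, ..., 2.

We work with the vertex ordering A < B < D < E < F < G < J. The simplices of K, each written with vertices in increasing order, are:

  0-simplices (7): A, B, D, E, F, G, J
  1-simplices (21): AB, AD, AE, AF, AG, AJ, BD, BE, BF, BG, BJ, DE, DF, DG, DJ, EF, EG, EJ, FG, FJ, GJ
  2-simplices (14): ABD, ABF, ADE, AEG, AFJ, AGJ, BDJ, BEG, BEJ, BFG, DEF, DFG, DGJ, EFJ

giving chain groups C_0 ≅ Z^7, C_1 ≅ Z^21, C_2 ≅ Z^14.

∂_1: C_1 → C_0 is given by ∂[p,q] = [q] − [p].
This gives a 7×21 integer matrix of rank 6; reducing to Smith normal form yields diagonal entries (1,1,1,1,1,1).

Boundary ∂_2: C_2 → C_1 sends each 2-simplex [p,q,r] to [q,r] − [p,r] + [p,q]. For instance
  ∂ABD = BD − AD + AB,
  ∂ABF = BF − AF + AB.
As a 21×14 matrix over Z this has rank 13, with invariant factors (1,1,1,1,1,1,1,1,1,1,1,1,1).

Reading off H_k = ker ∂_k / im ∂_{k+1}:

  H_0: rank C_0 − rank ∂_1 = 7 − 6 = 1, and the invariant factors of ∂_1 are all 1, so H_0 ≅ Z.
  H_1: rank ker ∂_1 − rank ∂_2 = (21 − 6) − 13 = 2, and the invariant factors of ∂_2 are all 1, so H_1 ≅ Z^2.
  H_2: rank ker ∂_2 − rank ∂_3 = (14 − 13) − 0 = 1, and there is no ∂_3, so H_2 ≅ Z.

H_0 ≅ Z,  H_1 ≅ Z^2,  H_2 ≅ Z.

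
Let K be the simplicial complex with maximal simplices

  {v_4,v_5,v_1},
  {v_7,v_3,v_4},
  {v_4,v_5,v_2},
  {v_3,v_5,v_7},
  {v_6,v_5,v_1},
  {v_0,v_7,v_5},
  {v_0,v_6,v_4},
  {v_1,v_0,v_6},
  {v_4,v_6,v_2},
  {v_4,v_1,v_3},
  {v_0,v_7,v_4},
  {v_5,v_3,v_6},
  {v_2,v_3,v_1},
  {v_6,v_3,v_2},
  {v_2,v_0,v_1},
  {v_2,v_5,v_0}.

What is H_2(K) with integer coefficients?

H_2 = Z.

Order the vertices as v_0 < v_1 < v_2 < v_3 < v_4 < v_5 < v_6 < v_7. Listing each simplex with vertices in this order, K has dimension 2 with simplices:

  0-simplices (8): [v_0], [v_1], [v_2], [v_3], [v_4], [v_5], [v_6], [v_7]
  1-simplices (24): (24 of them)
  2-simplices (16): (16 of them)

Hence C_0 ≅ Z^8, C_1 ≅ Z^24, C_2 ≅ Z^16.

Boundary ∂_1: C_1 → C_0 maps an edge to its endpoints' difference, ∂[p,q] = q − p. For instance
  ∂[v_0,v_4] = [v_4] − [v_0].
The resulting 8×24 matrix has rank 7, and its Smith normal form has invariant factors (1,1,1,1,1,1,1).

∂_2: C_2 → C_1 sends each 2-simplex [p,q,r] to [q,r] − [p,r] + [p,q]. For instance
  ∂[v_1,v_3,v_4] = [v_3,v_4] − [v_1,v_4] + [v_1,v_3],
  ∂[v_2,v_4,v_5] = [v_4,v_5] − [v_2,v_5] + [v_2,v_4].
This gives a 24×16 integer matrix of rank 15; reducing to Smith normal form yields diagonal entries (1,1,1,1,1,1,1,1,1,1,1,1,1,1,1).

Reading off H_k = ker ∂_k / im ∂_{k+1}:

  H_2: rank ker ∂_2 − rank ∂_3 = (16 − 15) − 0 = 1, and there is no ∂_3, so H_2 = Z.

(K is a triangulation of the torus T^2.)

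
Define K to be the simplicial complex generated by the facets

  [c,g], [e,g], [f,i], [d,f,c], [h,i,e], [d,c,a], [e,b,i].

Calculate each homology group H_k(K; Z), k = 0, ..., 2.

H_0 ≅ Z,  H_1 ≅ Z,  H_2 = 0.

Order the vertices as a < b < c < d < e < f < g < h < i. Listing each simplex with vertices in this order, K has dimension 2 with simplices:

  0-simplices (9): a, b, c, d, e, f, g, h, i
  1-simplices (13): ac, ad, be, bi, cd, cf, cg, df, eg, eh, ei, fi, hi
  2-simplices (4): acd, bei, cdf, ehi

Hence C_0 ≅ Z^9, C_1 ≅ Z^13, C_2 ≅ Z^4.

The boundary map ∂_1: C_1 → C_0 is given by ∂[p,q] = [q] − [p]. For instance
  ∂ac = c − a.
As a 9×13 matrix over Z this has rank 8, with invariant factors (1,1,1,1,1,1,1,1).

Boundary ∂_2: C_2 → C_1 sends each 2-simplex [p,q,r] to [q,r] − [p,r] + [p,q]. For instance
  ∂acd = cd − ad + ac,
  ∂ehi = hi − ei + eh.
The 13×4 boundary matrix has rank 4 and Smith normal form diag(1,1,1,1).

Now H_k = ker ∂_k / im ∂_{k+1}, so:

  H_0: rank C_0 − rank ∂_1 = 9 − 8 = 1, and the invariant factors of ∂_1 are all 1, so H_0 = Z.
  H_1: rank ker ∂_1 − rank ∂_2 = (13 − 8) − 4 = 1, and the invariant factors of ∂_2 are all 1, so H_1 = Z.
  H_2: rank ker ∂_2 − rank ∂_3 = (4 − 4) − 0 = 0, and there is no ∂_3, so H_2 = 0.

As a check, the Euler characteristic is 9 − 13 + 4 = 0, which agrees with 1 − 1 + 0 = 0.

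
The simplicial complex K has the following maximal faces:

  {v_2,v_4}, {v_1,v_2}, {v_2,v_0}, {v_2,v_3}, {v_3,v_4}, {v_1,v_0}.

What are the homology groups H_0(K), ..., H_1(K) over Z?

K has 5 vertices, 6 edges.
rank ∂_0 = 0, rank ∂_1 = 4 ⇒ b_0 = 5 − 0 − 4 = 1; all invariant factors of ∂_1 are 1 so no torsion. So H_0 = Z.
rank ∂_1 = 4, rank ∂_2 = 0 ⇒ b_1 = 6 − 4 − 0 = 2. So H_1 = Z^2.

H_0 ≅ Z,  H_1 ≅ Z^2.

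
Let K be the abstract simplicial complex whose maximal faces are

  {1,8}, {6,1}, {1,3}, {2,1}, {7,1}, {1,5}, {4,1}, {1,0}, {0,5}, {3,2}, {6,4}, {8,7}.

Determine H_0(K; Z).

H_0 = Z.

Order the vertices as 0 < 1 < 2 < 3 < 4 < 5 < 6 < 7 < 8. Listing each simplex with vertices in this order, K has dimension 1 with simplices:

  0-simplices (9): [0], [1], [2], [3], [4], [5], [6], [7], [8]
  1-simplices (12): [0,1], [0,5], [1,2], [1,3], [1,4], [1,5], [1,6], [1,7], [1,8], [2,3], [4,6], [7,8]

so the chain groups are C_0 ≅ Z^9, C_1 ≅ Z^12.

∂_1: C_1 → C_0 maps an edge to its endpoints' difference, ∂[p,q] = q − p. For instance
  ∂[0,5] = [5] − [0].
As a 9×12 matrix over Z this has rank 8, with invariant factors (1,1,1,1,1,1,1,1).

Now H_k = ker ∂_k / im ∂_{k+1}, so:

  H_0: rank C_0 − rank ∂_1 = 9 − 8 = 1, and the invariant factors of ∂_1 are all 1, so H_0 ≅ Z.

(K is a triangulation of a wedge of 4 circles.)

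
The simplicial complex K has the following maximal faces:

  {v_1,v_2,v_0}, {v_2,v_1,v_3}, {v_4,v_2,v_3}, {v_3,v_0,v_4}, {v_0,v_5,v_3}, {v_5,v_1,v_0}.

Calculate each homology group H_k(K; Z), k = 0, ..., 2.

Order the vertices as v_0 < v_1 < v_2 < v_3 < v_4 < v_5. Listing each simplex with vertices in this order, K has dimension 2 with simplices:

  0-simplices (6): [v_0], [v_1], [v_2], [v_3], [v_4], [v_5]
  1-simplices (12): [v_0,v_1], [v_0,v_2], [v_0,v_3], [v_0,v_4], [v_0,v_5], [v_1,v_2], [v_1,v_3], [v_1,v_5], [v_2,v_3], [v_2,v_4], [v_3,v_4], [v_3,v_5]
  2-simplices (6): [v_0,v_1,v_2], [v_0,v_1,v_5], [v_0,v_3,v_4], [v_0,v_3,v_5], [v_1,v_2,v_3], [v_2,v_3,v_4]

so the chain groups are C_0 ≅ Z^6, C_1 ≅ Z^12, C_2 ≅ Z^6.

The boundary map ∂_1: C_1 → C_0 is given by ∂[p,q] = [q] − [p].
The 6×12 boundary matrix has rank 5 and Smith normal form diag(1,1,1,1,1).

The boundary map ∂_2: C_2 → C_1 maps a triangle to the signed sum of its edges. For instance
  ∂[v_1,v_2,v_3] = [v_2,v_3] − [v_1,v_3] + [v_1,v_2],
  ∂[v_0,v_3,v_4] = [v_3,v_4] − [v_0,v_4] + [v_0,v_3].
As a 12×6 matrix over Z this has rank 6, with invariant factors (1,1,1,1,1,1).

Reading off H_k = ker ∂_k / im ∂_{k+1}:

  H_0: rank C_0 − rank ∂_1 = 6 − 5 = 1, and the invariant factors of ∂_1 are all 1, so H_0 ≅ Z.
  H_1: rank ker ∂_1 − rank ∂_2 = (12 − 5) − 6 = 1, and the invariant factors of ∂_2 are all 1, so H_1 ≅ Z.
  H_2: rank ker ∂_2 − rank ∂_3 = (6 − 6) − 0 = 0, and there is no ∂_3, so H_2 ≅ 0.

H_0 ≅ Z,  H_1 ≅ Z,  H_2 = 0.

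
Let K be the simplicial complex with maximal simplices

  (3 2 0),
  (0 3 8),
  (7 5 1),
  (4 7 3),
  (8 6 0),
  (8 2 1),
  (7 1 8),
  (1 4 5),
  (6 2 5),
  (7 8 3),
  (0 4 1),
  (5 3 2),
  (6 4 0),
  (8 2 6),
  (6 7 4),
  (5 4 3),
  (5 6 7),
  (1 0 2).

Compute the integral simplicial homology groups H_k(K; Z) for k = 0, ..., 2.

K has 9 vertices, 27 edges, 18 triangles.
rank ∂_0 = 0, rank ∂_1 = 8 ⇒ b_0 = 9 − 0 − 8 = 1; all invariant factors of ∂_1 are 1 so no torsion. So H_0 ≅ Z.
rank ∂_1 = 8, rank ∂_2 = 18 ⇒ b_1 = 27 − 8 − 18 = 1; ∂_2 has invariant factor(s) [2] giving torsion. So H_1 ≅ Z ⊕ Z/2.
rank ∂_2 = 18, rank ∂_3 = 0 ⇒ b_2 = 18 − 18 − 0 = 0. So H_2 ≅ 0.

H_0 ≅ Z,  H_1 ≅ Z ⊕ Z/2,  H_2 = 0.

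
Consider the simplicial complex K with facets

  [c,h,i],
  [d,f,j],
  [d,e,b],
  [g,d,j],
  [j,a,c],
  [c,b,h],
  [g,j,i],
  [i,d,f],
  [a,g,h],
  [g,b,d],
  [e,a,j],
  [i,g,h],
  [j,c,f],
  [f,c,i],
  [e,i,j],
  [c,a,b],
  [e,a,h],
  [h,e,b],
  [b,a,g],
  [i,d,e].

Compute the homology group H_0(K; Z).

Order the vertices as a < b < c < d < e < f < g < h < i < j. Listing each simplex with vertices in this order, K has dimension 2 with simplices:

  0-simplices (10): a, b, c, d, e, f, g, h, i, j
  1-simplices (30): ab, ac, ae, ag, ah, aj, bc, bd, be, bg, bh, cf, ch, ci, cj, de, df, dg, di, dj, eh, ei, ej, fi, fj, gh, gi, gj, hi, ij
  2-simplices (20): abc, abg, acj, aeh, aej, agh, bch, bde, bdg, beh, cfi, cfj, chi, dei, dfi, dfj, dgj, eij, ghi, gij

Hence C_0 ≅ Z^10, C_1 ≅ Z^30, C_2 ≅ Z^20.

∂_1: C_1 → C_0 maps an edge to its endpoints' difference, ∂[p,q] = q − p.
As a 10×30 matrix over Z this has rank 9, with invariant factors (1,1,1,1,1,1,1,1,1).

∂_2: C_2 → C_1 acts by ∂[p,q,r] = [q,r] − [p,r] + [p,q]. For instance
  ∂aeh = eh − ah + ae,
  ∂chi = hi − ci + ch.
The 30×20 boundary matrix has rank 20 and Smith normal form diag(1,1,1,1,1,1,1,1,1,1,1,1,1,1,1,1,1,1,1,2).

From H_k ≅ ker(∂_k) / im(∂_{k+1}) we obtain:

  H_0: rank C_0 − rank ∂_1 = 10 − 9 = 1, and the invariant factors of ∂_1 are all 1, so H_0 = Z.

(K is a triangulation of the Klein bottle.)

H_0 ≅ Z.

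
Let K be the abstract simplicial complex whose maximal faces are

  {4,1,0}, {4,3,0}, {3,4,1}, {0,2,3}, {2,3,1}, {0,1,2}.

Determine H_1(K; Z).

K has 5 vertices, 9 edges, 6 triangles.
rank ∂_1 = 4, rank ∂_2 = 5 ⇒ b_1 = 9 − 4 − 5 = 0; all invariant factors of ∂_2 are 1 so no torsion. So H_1 ≅ 0.

H_1 = 0.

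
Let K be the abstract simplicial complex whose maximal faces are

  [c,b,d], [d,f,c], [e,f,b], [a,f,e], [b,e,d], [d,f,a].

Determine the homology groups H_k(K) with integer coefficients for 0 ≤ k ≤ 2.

We work with the vertex ordering a < b < c < d < e < f. The simplices of K, each written with vertices in increasing order, are:

  0-simplices (6): a, b, c, d, e, f
  1-simplices (12): ad, ae, af, bc, bd, be, bf, cd, cf, de, df, ef
  2-simplices (6): adf, aef, bcd, bde, bef, cdf

giving chain groups C_0 ≅ Z^6, C_1 ≅ Z^12, C_2 ≅ Z^6.

Boundary ∂_1: C_1 → C_0 maps an edge to its endpoints' difference, ∂[p,q] = q − p. For instance
  ∂af = f − a.
As a 6×12 matrix over Z this has rank 5, with invariant factors (1,1,1,1,1).

∂_2: C_2 → C_1 maps a triangle to the signed sum of its edges. For instance
  ∂bcd = cd − bd + bc,
  ∂bde = de − be + bd.
The 12×6 boundary matrix has rank 6 and Smith normal form diag(1,1,1,1,1,1).

Now H_k = ker ∂_k / im ∂_{k+1}, so:

  H_0: rank C_0 − rank ∂_1 = 6 − 5 = 1, and the invariant factors of ∂_1 are all 1, so H_0 = Z.
  H_1: rank ker ∂_1 − rank ∂_2 = (12 − 5) − 6 = 1, and the invariant factors of ∂_2 are all 1, so H_1 = Z.
  H_2: rank ker ∂_2 − rank ∂_3 = (6 − 6) − 0 = 0, and there is no ∂_3, so H_2 = 0.

(K is a triangulation of the cylinder S^1 x I.)

H_0 = Z,  H_1 = Z,  H_2 = 0.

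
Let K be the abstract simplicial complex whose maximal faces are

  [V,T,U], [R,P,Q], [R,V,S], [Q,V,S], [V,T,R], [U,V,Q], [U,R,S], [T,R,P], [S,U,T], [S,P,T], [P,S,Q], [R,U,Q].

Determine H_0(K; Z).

H_0 ≅ Z.

Order the vertices as P < Q < R < S < T < U < V. Listing each simplex with vertices in this order, K has dimension 2 with simplices:

  0-simplices (7): P, Q, R, S, T, U, V
  1-simplices (18): PQ, PR, PS, PT, QR, QS, QU, QV, RS, RT, RU, RV, ST, SU, SV, TU, TV, UV
  2-simplices (12): PQR, PQS, PRT, PST, QRU, QSV, QUV, RSU, RSV, RTV, STU, TUV

so the chain groups are C_0 ≅ Z^7, C_1 ≅ Z^18, C_2 ≅ Z^12.

Boundary ∂_1: C_1 → C_0 sends each edge [p,q] (with p < q) to q − p.
As a 7×18 matrix over Z this has rank 6, with invariant factors (1,1,1,1,1,1).

∂_2: C_2 → C_1 acts by ∂[p,q,r] = [q,r] − [p,r] + [p,q]. For instance
  ∂STU = TU − SU + ST,
  ∂RSV = SV − RV + RS.
The 18×12 boundary matrix has rank 12 and Smith normal form diag(1,1,1,1,1,1,1,1,1,1,1,2).

Reading off H_k = ker ∂_k / im ∂_{k+1}:

  H_0: rank C_0 − rank ∂_1 = 7 − 6 = 1, and the invariant factors of ∂_1 are all 1, so H_0 = Z.

(K is a triangulation of the real projective plane RP^2.)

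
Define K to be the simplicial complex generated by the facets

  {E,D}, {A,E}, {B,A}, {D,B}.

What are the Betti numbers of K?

b_0 = 1, b_1 = 1.

We work with the vertex ordering A < B < D < E. The simplices of K, each written with vertices in increasing order, are:

  0-simplices (4): A, B, D, E
  1-simplices (4): AB, AE, BD, DE

giving chain groups C_0 ≅ Z^4, C_1 ≅ Z^4.

The boundary map ∂_1: C_1 → C_0 sends each edge [p,q] (with p < q) to q − p.
This gives a 4×4 integer matrix of rank 3; reducing to Smith normal form yields diagonal entries (1,1,1).

From H_k ≅ ker(∂_k) / im(∂_{k+1}) we obtain:

  H_0: rank C_0 − rank ∂_1 = 4 − 3 = 1, and the invariant factors of ∂_1 are all 1, so H_0 = Z.
  H_1: rank ker ∂_1 − rank ∂_2 = (4 − 3) − 0 = 1, and there is no ∂_2, so H_1 = Z.

As a check, the Euler characteristic is 4 − 4 = 0, which agrees with 1 − 1 = 0.

Hence the Betti numbers are b_0 = 1, b_1 = 1.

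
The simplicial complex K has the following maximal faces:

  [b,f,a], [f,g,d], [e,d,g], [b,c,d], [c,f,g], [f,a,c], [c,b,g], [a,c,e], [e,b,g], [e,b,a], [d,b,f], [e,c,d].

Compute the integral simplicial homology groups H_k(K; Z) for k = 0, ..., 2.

H_0 ≅ Z,  H_1 ≅ Z/2Z,  H_2 = 0.

Fix the vertex order a < b < c < d < e < f < g and write every simplex with vertices in increasing order. Then dim K = 2 and the simplices of K are:

  0-simplices (7): a, b, c, d, e, f, g
  1-simplices (18): ab, ac, ae, af, bc, bd, be, bf, bg, cd, ce, cf, cg, de, df, dg, eg, fg
  2-simplices (12): abe, abf, ace, acf, bcd, bcg, bdf, beg, cde, cfg, deg, dfg

Hence C_0 ≅ Z^7, C_1 ≅ Z^18, C_2 ≅ Z^12.

The boundary map ∂_1: C_1 → C_0 maps an edge to its endpoints' difference, ∂[p,q] = q − p. For instance
  ∂cg = g − c.
The 7×18 boundary matrix has rank 6 and Smith normal form diag(1,1,1,1,1,1).

Boundary ∂_2: C_2 → C_1 acts by ∂[p,q,r] = [q,r] − [p,r] + [p,q]. For instance
  ∂beg = eg − bg + be,
  ∂cde = de − ce + cd.
The resulting 18×12 matrix has rank 12, and its Smith normal form has invariant factors (1,1,1,1,1,1,1,1,1,1,1,2).

Now H_k = ker ∂_k / im ∂_{k+1}, so:

  H_0: rank C_0 − rank ∂_1 = 7 − 6 = 1, and the invariant factors of ∂_1 are all 1, so H_0 ≅ Z.
  H_1: rank ker ∂_1 − rank ∂_2 = (18 − 6) − 12 = 0, and ∂_2 has invariant factor 2 > 1, so H_1 ≅ Z/2Z.
  H_2: rank ker ∂_2 − rank ∂_3 = (12 − 12) − 0 = 0, and there is no ∂_3, so H_2 ≅ 0.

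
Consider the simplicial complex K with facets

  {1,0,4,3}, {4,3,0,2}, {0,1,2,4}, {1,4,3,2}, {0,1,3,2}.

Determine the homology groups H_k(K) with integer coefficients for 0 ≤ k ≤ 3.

Fix the vertex order 0 < 1 < 2 < 3 < 4 and write every simplex with vertices in increasing order. Then dim K = 3 and the simplices of K are:

  0-simplices (5): [0], [1], [2], [3], [4]
  1-simplices (10): [0,1], [0,2], [0,3], [0,4], [1,2], [1,3], [1,4], [2,3], [2,4], [3,4]
  2-simplices (10): [0,1,2], [0,1,3], [0,1,4], [0,2,3], [0,2,4], [0,3,4], [1,2,3], [1,2,4], [1,3,4], [2,3,4]
  3-simplices (5): [0,1,2,3], [0,1,2,4], [0,1,3,4], [0,2,3,4], [1,2,3,4]

so the chain groups are C_0 ≅ Z^5, C_1 ≅ Z^10, C_2 ≅ Z^10, C_3 ≅ Z^5.

The boundary map ∂_1: C_1 → C_0 is given by ∂[p,q] = [q] − [p].
As a 5×10 matrix over Z this has rank 4, with invariant factors (1,1,1,1).

The boundary map ∂_2: C_2 → C_1 maps a triangle to the signed sum of its edges. For instance
  ∂[2,3,4] = [3,4] − [2,4] + [2,3],
  ∂[1,2,3] = [2,3] − [1,3] + [1,2].
The resulting 10×10 matrix has rank 6, and its Smith normal form has invariant factors (1,1,1,1,1,1).

Boundary ∂_3: C_3 → C_2 sends each 3-simplex σ to the alternating sum Σ_i (−1)^i (σ with its i-th vertex removed). For instance
  ∂[0,1,2,4] = [1,2,4] − [0,2,4] + [0,1,4] − [0,1,2],
  ∂[0,1,2,3] = [1,2,3] − [0,2,3] + [0,1,3] − [0,1,2].
As a 10×5 matrix over Z this has rank 4, with invariant factors (1,1,1,1).

Computing H_k = (kernel of ∂_k) / (image of ∂_{k+1}):

  H_0: rank C_0 − rank ∂_1 = 5 − 4 = 1, and the invariant factors of ∂_1 are all 1, so H_0 ≅ Z.
  H_1: rank ker ∂_1 − rank ∂_2 = (10 − 4) − 6 = 0, and the invariant factors of ∂_2 are all 1, so H_1 ≅ 0.
  H_2: rank ker ∂_2 − rank ∂_3 = (10 − 6) − 4 = 0, and the invariant factors of ∂_3 are all 1, so H_2 ≅ 0.
  H_3: rank ker ∂_3 − rank ∂_4 = (5 − 4) − 0 = 1, and there is no ∂_4, so H_3 ≅ Z.

H_0 ≅ Z,  H_1 = 0,  H_2 = 0,  H_3 ≅ Z.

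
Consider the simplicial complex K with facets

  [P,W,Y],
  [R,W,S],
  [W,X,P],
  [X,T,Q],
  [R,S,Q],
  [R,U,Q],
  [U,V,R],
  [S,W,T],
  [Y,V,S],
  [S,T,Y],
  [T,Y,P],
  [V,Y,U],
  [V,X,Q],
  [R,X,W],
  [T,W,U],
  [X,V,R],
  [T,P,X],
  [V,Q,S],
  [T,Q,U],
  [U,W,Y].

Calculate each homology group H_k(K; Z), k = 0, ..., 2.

Take the total order P < Q < R < S < T < U < V < W < X < Y on the vertex set. Then K (dimension 2) consists of the simplices:

  0-simplices (10): P, Q, R, S, T, U, V, W, X, Y
  1-simplices (30): PT, PW, PX, PY, QR, QS, QT, QU, QV, QX, RS, RU, RV, RW, RX, ST, SV, SW, SY, TU, TW, TX, TY, UV, UW, UY, VX, VY, WX, WY
  2-simplices (20): PTX, PTY, PWX, PWY, QRS, QRU, QSV, QTU, QTX, QVX, RSW, RUV, RVX, RWX, STW, STY, SVY, TUW, UVY, UWY

so the chain groups are C_0 ≅ Z^10, C_1 ≅ Z^30, C_2 ≅ Z^20.

The boundary map ∂_1: C_1 → C_0 sends each edge [p,q] (with p < q) to q − p.
The 10×30 boundary matrix has rank 9 and Smith normal form diag(1,1,1,1,1,1,1,1,1).

The boundary map ∂_2: C_2 → C_1 sends each 2-simplex [p,q,r] to [q,r] − [p,r] + [p,q]. For instance
  ∂RSW = SW − RW + RS,
  ∂QRS = RS − QS + QR.
The resulting 30×20 matrix has rank 20, and its Smith normal form has invariant factors (1,1,1,1,1,1,1,1,1,1,1,1,1,1,1,1,1,1,1,2).

Now H_k = ker ∂_k / im ∂_{k+1}, so:

  H_0: rank C_0 − rank ∂_1 = 10 − 9 = 1, and the invariant factors of ∂_1 are all 1, so H_0 = Z.
  H_1: rank ker ∂_1 − rank ∂_2 = (30 − 9) − 20 = 1, and ∂_2 has invariant factor 2 > 1, so H_1 = Z ⊕ Z/2Z.
  H_2: rank ker ∂_2 − rank ∂_3 = (20 − 20) − 0 = 0, and there is no ∂_3, so H_2 = 0.

H_0 ≅ Z,  H_1 ≅ Z ⊕ Z/2Z,  H_2 = 0.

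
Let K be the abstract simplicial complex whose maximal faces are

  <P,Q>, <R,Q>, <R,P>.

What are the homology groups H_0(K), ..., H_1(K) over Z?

Fix the vertex order P < Q < R and write every simplex with vertices in increasing order. Then dim K = 1 and the simplices of K are:

  0-simplices (3): P, Q, R
  1-simplices (3): PQ, PR, QR

so the chain groups are C_0 ≅ Z^3, C_1 ≅ Z^3.

The boundary map ∂_1: C_1 → C_0 is given by ∂[p,q] = [q] − [p]. For instance
  ∂QR = R − Q.
As a 3×3 matrix over Z this has rank 2, with invariant factors (1,1).

From H_k ≅ ker(∂_k) / im(∂_{k+1}) we obtain:

  H_0: rank C_0 − rank ∂_1 = 3 − 2 = 1, and the invariant factors of ∂_1 are all 1, so H_0 = Z.
  H_1: rank ker ∂_1 − rank ∂_2 = (3 − 2) − 0 = 1, and there is no ∂_2, so H_1 = Z.

As a check, the Euler characteristic is 3 − 3 = 0, which agrees with 1 − 1 = 0.
(K is a triangulation of the circle S^1.)

H_0 = Z,  H_1 = Z.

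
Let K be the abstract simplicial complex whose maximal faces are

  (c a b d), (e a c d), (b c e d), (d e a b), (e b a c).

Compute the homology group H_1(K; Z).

H_1 = 0.

K has 5 vertices, 10 edges, 10 triangles, 5 3-simplices.
rank ∂_1 = 4, rank ∂_2 = 6 ⇒ b_1 = 10 − 4 − 6 = 0; all invariant factors of ∂_2 are 1 so no torsion. So H_1 ≅ 0.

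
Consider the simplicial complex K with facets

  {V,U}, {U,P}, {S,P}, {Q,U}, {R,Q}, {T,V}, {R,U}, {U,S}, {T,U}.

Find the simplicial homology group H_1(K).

H_1 ≅ Z^3.

We work with the vertex ordering P < Q < R < S < T < U < V. The simplices of K, each written with vertices in increasing order, are:

  0-simplices (7): P, Q, R, S, T, U, V
  1-simplices (9): PS, PU, QR, QU, RU, SU, TU, TV, UV

Hence C_0 ≅ Z^7, C_1 ≅ Z^9.

∂_1: C_1 → C_0 is given by ∂[p,q] = [q] − [p].
This gives a 7×9 integer matrix of rank 6; reducing to Smith normal form yields diagonal entries (1,1,1,1,1,1).

Reading off H_k = ker ∂_k / im ∂_{k+1}:

  H_1: rank ker ∂_1 − rank ∂_2 = (9 − 6) − 0 = 3, and there is no ∂_2, so H_1 ≅ Z^3.

(K is a triangulation of a wedge of 3 circles.)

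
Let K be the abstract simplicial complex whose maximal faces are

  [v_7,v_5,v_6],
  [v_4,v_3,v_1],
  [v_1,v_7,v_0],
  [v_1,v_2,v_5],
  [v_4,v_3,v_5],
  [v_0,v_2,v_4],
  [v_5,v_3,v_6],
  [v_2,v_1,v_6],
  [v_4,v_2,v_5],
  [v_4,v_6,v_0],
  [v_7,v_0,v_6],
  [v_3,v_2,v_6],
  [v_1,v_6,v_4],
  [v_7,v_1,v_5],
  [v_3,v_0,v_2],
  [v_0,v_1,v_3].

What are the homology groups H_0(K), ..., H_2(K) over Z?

Order the vertices as v_0 < v_1 < v_2 < v_3 < v_4 < v_5 < v_6 < v_7. Listing each simplex with vertices in this order, K has dimension 2 with simplices:

  0-simplices (8): [v_0], [v_1], [v_2], [v_3], [v_4], [v_5], [v_6], [v_7]
  1-simplices (24): (24 of them)
  2-simplices (16): (16 of them)

giving chain groups C_0 ≅ Z^8, C_1 ≅ Z^24, C_2 ≅ Z^16.

Boundary ∂_1: C_1 → C_0 sends each edge [p,q] (with p < q) to q − p.
This gives a 8×24 integer matrix of rank 7; reducing to Smith normal form yields diagonal entries (1,1,1,1,1,1,1).

The boundary map ∂_2: C_2 → C_1 maps a triangle to the signed sum of its edges. For instance
  ∂[v_0,v_2,v_3] = [v_2,v_3] − [v_0,v_3] + [v_0,v_2],
  ∂[v_5,v_6,v_7] = [v_6,v_7] − [v_5,v_7] + [v_5,v_6].
The resulting 24×16 matrix has rank 15, and its Smith normal form has invariant factors (1,1,1,1,1,1,1,1,1,1,1,1,1,1,1).

From H_k ≅ ker(∂_k) / im(∂_{k+1}) we obtain:

  H_0: rank C_0 − rank ∂_1 = 8 − 7 = 1, and the invariant factors of ∂_1 are all 1, so H_0 ≅ Z.
  H_1: rank ker ∂_1 − rank ∂_2 = (24 − 7) − 15 = 2, and the invariant factors of ∂_2 are all 1, so H_1 ≅ Z^2.
  H_2: rank ker ∂_2 − rank ∂_3 = (16 − 15) − 0 = 1, and there is no ∂_3, so H_2 ≅ Z.

As a check, the Euler characteristic is 8 − 24 + 16 = 0, which agrees with 1 − 2 + 1 = 0.

H_0 ≅ Z,  H_1 ≅ Z^2,  H_2 ≅ Z.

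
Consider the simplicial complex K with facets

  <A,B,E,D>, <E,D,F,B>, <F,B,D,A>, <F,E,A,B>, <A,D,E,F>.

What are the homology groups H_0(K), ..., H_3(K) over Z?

Take the total order A < B < D < E < F on the vertex set. Then K (dimension 3) consists of the simplices:

  0-simplices (5): A, B, D, E, F
  1-simplices (10): AB, AD, AE, AF, BD, BE, BF, DE, DF, EF
  2-simplices (10): ABD, ABE, ABF, ADE, ADF, AEF, BDE, BDF, BEF, DEF
  3-simplices (5): ABDE, ABDF, ABEF, ADEF, BDEF

giving chain groups C_0 ≅ Z^5, C_1 ≅ Z^10, C_2 ≅ Z^10, C_3 ≅ Z^5.

Boundary ∂_1: C_1 → C_0 sends each edge [p,q] (with p < q) to q − p. For instance
  ∂DE = E − D.
The 5×10 boundary matrix has rank 4 and Smith normal form diag(1,1,1,1).

Boundary ∂_2: C_2 → C_1 acts by ∂[p,q,r] = [q,r] − [p,r] + [p,q]. For instance
  ∂ABF = BF − AF + AB,
  ∂ABE = BE − AE + AB.
The resulting 10×10 matrix has rank 6, and its Smith normal form has invariant factors (1,1,1,1,1,1).

The boundary map ∂_3: C_3 → C_2 sends each 3-simplex σ to the alternating sum Σ_i (−1)^i (σ with its i-th vertex removed). For instance
  ∂ADEF = DEF − AEF + ADF − ADE,
  ∂ABDF = BDF − ADF + ABF − ABD.
As a 10×5 matrix over Z this has rank 4, with invariant factors (1,1,1,1).

Now H_k = ker ∂_k / im ∂_{k+1}, so:

  H_0: rank C_0 − rank ∂_1 = 5 − 4 = 1, and the invariant factors of ∂_1 are all 1, so H_0 = Z.
  H_1: rank ker ∂_1 − rank ∂_2 = (10 − 4) − 6 = 0, and the invariant factors of ∂_2 are all 1, so H_1 = 0.
  H_2: rank ker ∂_2 − rank ∂_3 = (10 − 6) − 4 = 0, and the invariant factors of ∂_3 are all 1, so H_2 = 0.
  H_3: rank ker ∂_3 − rank ∂_4 = (5 − 4) − 0 = 1, and there is no ∂_4, so H_3 = Z.

H_0 ≅ Z,  H_1 = 0,  H_2 = 0,  H_3 ≅ Z.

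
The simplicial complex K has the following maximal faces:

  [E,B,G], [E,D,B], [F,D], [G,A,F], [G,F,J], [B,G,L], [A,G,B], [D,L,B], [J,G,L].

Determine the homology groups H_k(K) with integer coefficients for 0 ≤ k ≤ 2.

H_0 ≅ Z,  H_1 ≅ Z,  H_2 = 0.

Take the total order A < B < D < E < F < G < J < L on the vertex set. Then K (dimension 2) consists of the simplices:

  0-simplices (8): A, B, D, E, F, G, J, L
  1-simplices (16): AB, AF, AG, BD, BE, BG, BL, DE, DF, DL, EG, FG, FJ, GJ, GL, JL
  2-simplices (8): ABG, AFG, BDE, BDL, BEG, BGL, FGJ, GJL

giving chain groups C_0 ≅ Z^8, C_1 ≅ Z^16, C_2 ≅ Z^8.

Boundary ∂_1: C_1 → C_0 sends each edge [p,q] (with p < q) to q − p.
The resulting 8×16 matrix has rank 7, and its Smith normal form has invariant factors (1,1,1,1,1,1,1).

The boundary map ∂_2: C_2 → C_1 acts by ∂[p,q,r] = [q,r] − [p,r] + [p,q]. For instance
  ∂FGJ = GJ − FJ + FG,
  ∂ABG = BG − AG + AB.
This gives a 16×8 integer matrix of rank 8; reducing to Smith normal form yields diagonal entries (1,1,1,1,1,1,1,1).

Reading off H_k = ker ∂_k / im ∂_{k+1}:

  H_0: rank C_0 − rank ∂_1 = 8 − 7 = 1, and the invariant factors of ∂_1 are all 1, so H_0 ≅ Z.
  H_1: rank ker ∂_1 − rank ∂_2 = (16 − 7) − 8 = 1, and the invariant factors of ∂_2 are all 1, so H_1 ≅ Z.
  H_2: rank ker ∂_2 − rank ∂_3 = (8 − 8) − 0 = 0, and there is no ∂_3, so H_2 ≅ 0.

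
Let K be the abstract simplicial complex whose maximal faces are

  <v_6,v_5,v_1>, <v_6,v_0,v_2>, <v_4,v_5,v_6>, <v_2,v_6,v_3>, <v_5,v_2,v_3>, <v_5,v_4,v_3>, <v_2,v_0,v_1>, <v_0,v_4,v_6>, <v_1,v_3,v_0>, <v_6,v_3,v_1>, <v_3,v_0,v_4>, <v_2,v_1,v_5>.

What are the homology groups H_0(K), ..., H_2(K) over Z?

H_0 = Z,  H_1 = Z/2Z,  H_2 = 0.

Order the vertices as v_0 < v_1 < v_2 < v_3 < v_4 < v_5 < v_6. Listing each simplex with vertices in this order, K has dimension 2 with simplices:

  0-simplices (7): [v_0], [v_1], [v_2], [v_3], [v_4], [v_5], [v_6]
  1-simplices (18): (18 of them)
  2-simplices (12): (12 of them)

Hence C_0 ≅ Z^7, C_1 ≅ Z^18, C_2 ≅ Z^12.

∂_1: C_1 → C_0 sends each edge [p,q] (with p < q) to q − p. For instance
  ∂[v_0,v_6] = [v_6] − [v_0].
The 7×18 boundary matrix has rank 6 and Smith normal form diag(1,1,1,1,1,1).

∂_2: C_2 → C_1 maps a triangle to the signed sum of its edges. For instance
  ∂[v_0,v_1,v_3] = [v_1,v_3] − [v_0,v_3] + [v_0,v_1],
  ∂[v_4,v_5,v_6] = [v_5,v_6] − [v_4,v_6] + [v_4,v_5].
This gives a 18×12 integer matrix of rank 12; reducing to Smith normal form yields diagonal entries (1,1,1,1,1,1,1,1,1,1,1,2).

From H_k ≅ ker(∂_k) / im(∂_{k+1}) we obtain:

  H_0: rank C_0 − rank ∂_1 = 7 − 6 = 1, and the invariant factors of ∂_1 are all 1, so H_0 = Z.
  H_1: rank ker ∂_1 − rank ∂_2 = (18 − 6) − 12 = 0, and ∂_2 has invariant factor 2 > 1, so H_1 = Z/2Z.
  H_2: rank ker ∂_2 − rank ∂_3 = (12 − 12) − 0 = 0, and there is no ∂_3, so H_2 = 0.

As a check, the Euler characteristic is 7 − 18 + 12 = 1, which agrees with 1 − 0 + 0 = 1.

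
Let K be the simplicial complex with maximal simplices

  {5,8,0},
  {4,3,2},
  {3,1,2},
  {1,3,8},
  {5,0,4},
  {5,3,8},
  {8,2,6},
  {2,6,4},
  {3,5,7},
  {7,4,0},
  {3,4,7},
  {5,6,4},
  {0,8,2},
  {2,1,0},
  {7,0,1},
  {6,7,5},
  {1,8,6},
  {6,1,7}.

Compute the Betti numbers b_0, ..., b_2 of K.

b_0 = 1, b_1 = 1, b_2 = 0.

Take the total order 0 < 1 < 2 < 3 < 4 < 5 < 6 < 7 < 8 on the vertex set. Then K (dimension 2) consists of the simplices:

  0-simplices (9): [0], [1], [2], [3], [4], [5], [6], [7], [8]
  1-simplices (27): (27 of them)
  2-simplices (18): [0,1,2], [0,1,7], [0,2,8], [0,4,5], [0,4,7], [0,5,8], [1,2,3], [1,3,8], [1,6,7], [1,6,8], [2,3,4], [2,4,6], [2,6,8], [3,4,7], [3,5,7], [3,5,8], [4,5,6], [5,6,7]

so the chain groups are C_0 ≅ Z^9, C_1 ≅ Z^27, C_2 ≅ Z^18.

Boundary ∂_1: C_1 → C_0 sends each edge [p,q] (with p < q) to q − p. For instance
  ∂[5,6] = [6] − [5].
The resulting 9×27 matrix has rank 8, and its Smith normal form has invariant factors (1,1,1,1,1,1,1,1).

Boundary ∂_2: C_2 → C_1 acts by ∂[p,q,r] = [q,r] − [p,r] + [p,q]. For instance
  ∂[1,3,8] = [3,8] − [1,8] + [1,3],
  ∂[0,1,7] = [1,7] − [0,7] + [0,1].
As a 27×18 matrix over Z this has rank 18, with invariant factors (1,1,1,1,1,1,1,1,1,1,1,1,1,1,1,1,1,2).

Reading off H_k = ker ∂_k / im ∂_{k+1}:

  H_0: rank C_0 − rank ∂_1 = 9 − 8 = 1, and the invariant factors of ∂_1 are all 1, so H_0 = Z.
  H_1: rank ker ∂_1 − rank ∂_2 = (27 − 8) − 18 = 1, and ∂_2 has invariant factor 2 > 1, so H_1 = Z ⊕ Z/2.
  H_2: rank ker ∂_2 − rank ∂_3 = (18 − 18) − 0 = 0, and there is no ∂_3, so H_2 = 0.

As a check, the Euler characteristic is 9 − 27 + 18 = 0, which agrees with 1 − 1 + 0 = 0.
(K is a triangulation of the Klein bottle.)

Hence the Betti numbers are b_0 = 1, b_1 = 1, b_2 = 0.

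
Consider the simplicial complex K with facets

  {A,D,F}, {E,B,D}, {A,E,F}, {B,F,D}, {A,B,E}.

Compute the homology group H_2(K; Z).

We work with the vertex ordering A < B < D < E < F. The simplices of K, each written with vertices in increasing order, are:

  0-simplices (5): A, B, D, E, F
  1-simplices (10): AB, AD, AE, AF, BD, BE, BF, DE, DF, EF
  2-simplices (5): ABE, ADF, AEF, BDE, BDF

Hence C_0 ≅ Z^5, C_1 ≅ Z^10, C_2 ≅ Z^5.

Boundary ∂_1: C_1 → C_0 is given by ∂[p,q] = [q] − [p]. For instance
  ∂AE = E − A.
As a 5×10 matrix over Z this has rank 4, with invariant factors (1,1,1,1).

∂_2: C_2 → C_1 maps a triangle to the signed sum of its edges. For instance
  ∂BDE = DE − BE + BD,
  ∂BDF = DF − BF + BD.
The resulting 10×5 matrix has rank 5, and its Smith normal form has invariant factors (1,1,1,1,1).

Now H_k = ker ∂_k / im ∂_{k+1}, so:

  H_2: rank ker ∂_2 − rank ∂_3 = (5 − 5) − 0 = 0, and there is no ∂_3, so H_2 ≅ 0.

H_2 = 0.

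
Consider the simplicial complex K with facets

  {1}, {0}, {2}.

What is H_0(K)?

Fix the vertex order 0 < 1 < 2 and write every simplex with vertices in increasing order. Then dim K = 0 and the simplices of K are:

  0-simplices (3): [0], [1], [2]

Hence C_0 ≅ Z^3.

Reading off H_k = ker ∂_k / im ∂_{k+1}:

  H_0: rank C_0 − rank ∂_1 = 3 − 0 = 3, and there is no ∂_1, so H_0 = Z^3.

H_0 ≅ Z^3.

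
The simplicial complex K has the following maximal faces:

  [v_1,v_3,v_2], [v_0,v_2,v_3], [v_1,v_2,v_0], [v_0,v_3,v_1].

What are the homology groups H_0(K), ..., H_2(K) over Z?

We work with the vertex ordering v_0 < v_1 < v_2 < v_3. The simplices of K, each written with vertices in increasing order, are:

  0-simplices (4): [v_0], [v_1], [v_2], [v_3]
  1-simplices (6): [v_0,v_1], [v_0,v_2], [v_0,v_3], [v_1,v_2], [v_1,v_3], [v_2,v_3]
  2-simplices (4): [v_0,v_1,v_2], [v_0,v_1,v_3], [v_0,v_2,v_3], [v_1,v_2,v_3]

so the chain groups are C_0 ≅ Z^4, C_1 ≅ Z^6, C_2 ≅ Z^4.

∂_1: C_1 → C_0 sends each edge [p,q] (with p < q) to q − p.
The resulting 4×6 matrix has rank 3, and its Smith normal form has invariant factors (1,1,1).

The boundary map ∂_2: C_2 → C_1 acts by ∂[p,q,r] = [q,r] − [p,r] + [p,q]. For instance
  ∂[v_0,v_2,v_3] = [v_2,v_3] − [v_0,v_3] + [v_0,v_2],
  ∂[v_0,v_1,v_3] = [v_1,v_3] − [v_0,v_3] + [v_0,v_1].
As a 6×4 matrix over Z this has rank 3, with invariant factors (1,1,1).

Reading off H_k = ker ∂_k / im ∂_{k+1}:

  H_0: rank C_0 − rank ∂_1 = 4 − 3 = 1, and the invariant factors of ∂_1 are all 1, so H_0 = Z.
  H_1: rank ker ∂_1 − rank ∂_2 = (6 − 3) − 3 = 0, and the invariant factors of ∂_2 are all 1, so H_1 = 0.
  H_2: rank ker ∂_2 − rank ∂_3 = (4 − 3) − 0 = 1, and there is no ∂_3, so H_2 = Z.

As a check, the Euler characteristic is 4 − 6 + 4 = 2, which agrees with 1 − 0 + 1 = 2.

H_0 = Z,  H_1 = 0,  H_2 = Z.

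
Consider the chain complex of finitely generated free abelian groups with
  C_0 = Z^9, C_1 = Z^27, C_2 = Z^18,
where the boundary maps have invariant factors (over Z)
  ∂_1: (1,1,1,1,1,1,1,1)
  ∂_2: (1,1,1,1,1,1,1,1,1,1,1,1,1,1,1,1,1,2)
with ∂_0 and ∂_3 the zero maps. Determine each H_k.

H_0: b_0 = 9 − 0 − 8 = 1; torsion from ∂_1 factors > 1: none. So H_0 ≅ Z.
H_1: b_1 = 27 − 8 − 18 = 1; torsion from ∂_2 factors > 1: [2]. So H_1 ≅ Z × Z/2.
H_2: b_2 = 18 − 18 − 0 = 0; torsion from ∂_3 factors > 1: none. So H_2 ≅ 0.

H_0 ≅ Z,  H_1 ≅ Z × Z/2,  H_2 = 0.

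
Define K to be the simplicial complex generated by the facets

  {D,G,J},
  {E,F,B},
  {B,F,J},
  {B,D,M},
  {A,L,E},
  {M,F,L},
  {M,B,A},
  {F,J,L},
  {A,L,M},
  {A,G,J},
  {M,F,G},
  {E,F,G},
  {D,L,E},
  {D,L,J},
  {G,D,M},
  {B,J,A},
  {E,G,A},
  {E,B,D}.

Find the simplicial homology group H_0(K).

Fix the vertex order A < B < D < E < F < G < J < L < M and write every simplex with vertices in increasing order. Then dim K = 2 and the simplices of K are:

  0-simplices (9): A, B, D, E, F, G, J, L, M
  1-simplices (27): AB, AE, AG, AJ, AL, AM, BD, BE, BF, BJ, BM, DE, DG, DJ, DL, DM, EF, EG, EL, FG, FJ, FL, FM, GJ, GM, JL, LM
  2-simplices (18): ABJ, ABM, AEG, AEL, AGJ, ALM, BDE, BDM, BEF, BFJ, DEL, DGJ, DGM, DJL, EFG, FGM, FJL, FLM

giving chain groups C_0 ≅ Z^9, C_1 ≅ Z^27, C_2 ≅ Z^18.

Boundary ∂_1: C_1 → C_0 is given by ∂[p,q] = [q] − [p].
The 9×27 boundary matrix has rank 8 and Smith normal form diag(1,1,1,1,1,1,1,1).

Boundary ∂_2: C_2 → C_1 acts by ∂[p,q,r] = [q,r] − [p,r] + [p,q]. For instance
  ∂BEF = EF − BF + BE,
  ∂FGM = GM − FM + FG.
The 27×18 boundary matrix has rank 17 and Smith normal form diag(1,1,1,1,1,1,1,1,1,1,1,1,1,1,1,1,1).

Now H_k = ker ∂_k / im ∂_{k+1}, so:

  H_0: rank C_0 − rank ∂_1 = 9 − 8 = 1, and the invariant factors of ∂_1 are all 1, so H_0 ≅ Z.

(K is a triangulation of the torus T^2.)

H_0 ≅ Z.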